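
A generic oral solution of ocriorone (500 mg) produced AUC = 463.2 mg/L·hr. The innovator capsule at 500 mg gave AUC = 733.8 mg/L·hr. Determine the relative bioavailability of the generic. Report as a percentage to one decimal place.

F_rel = (AUC_test/D_test) / (AUC_ref/D_ref)
      = (463.2/500) / (733.8/500)
      = 0.9264 / 1.4676 = 0.6312 = 63.12%

F_rel = 63.1%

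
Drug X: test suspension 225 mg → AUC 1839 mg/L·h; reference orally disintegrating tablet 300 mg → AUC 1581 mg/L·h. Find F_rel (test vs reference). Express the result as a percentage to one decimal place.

F_rel = 155.1%

F_rel = (AUC_test/D_test) / (AUC_ref/D_ref)
      = (1839/225) / (1581/300)
      = 8.17333 / 5.27 = 1.5509 = 155.09%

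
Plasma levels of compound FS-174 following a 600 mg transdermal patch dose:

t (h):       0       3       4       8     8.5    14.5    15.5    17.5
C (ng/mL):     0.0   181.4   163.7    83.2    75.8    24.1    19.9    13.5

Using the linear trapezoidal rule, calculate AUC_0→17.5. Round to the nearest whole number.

Trapezoidal AUC_0→17.5:
  [0→3]: (0.0+181.4)/2 × 3 = 272.1
  [3→4]: (181.4+163.7)/2 × 1 = 172.55
  [4→8]: (163.7+83.2)/2 × 4 = 493.8
  [8→8.5]: (83.2+75.8)/2 × 0.5 = 39.75
  [8.5→14.5]: (75.8+24.1)/2 × 6 = 299.7
  [14.5→15.5]: (24.1+19.9)/2 × 1 = 22.0
  [15.5→17.5]: (19.9+13.5)/2 × 2 = 33.4
  Sum = 1333.3 ng/mL·h

AUC = 1333 ng/mL·h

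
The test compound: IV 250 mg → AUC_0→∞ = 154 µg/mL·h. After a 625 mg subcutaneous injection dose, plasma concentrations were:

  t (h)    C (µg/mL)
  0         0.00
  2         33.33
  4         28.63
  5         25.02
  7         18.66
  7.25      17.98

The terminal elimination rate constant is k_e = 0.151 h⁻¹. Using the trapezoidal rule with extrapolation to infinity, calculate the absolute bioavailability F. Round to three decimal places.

Trapezoidal AUC_0→7.25 (subcutaneous injection):
  [0→2]: (0.00+33.33)/2 × 2 = 33.33
  [2→4]: (33.33+28.63)/2 × 2 = 61.96
  [4→5]: (28.63+25.02)/2 × 1 = 26.825
  [5→7]: (25.02+18.66)/2 × 2 = 43.68
  [7→7.25]: (18.66+17.98)/2 × 0.25 = 4.58
  Sum = 170.375 µg/mL·h
Tail: C_last/k_e = 17.98/0.151 = 119.073
AUC_0→∞ (subcutaneous injection) = 170.375 + 119.073 = 289.448 µg/mL·h
F = (AUC_ev/D_ev)/(AUC_iv/D_iv) = (289.448/625)/(154/250) = 0.4631168/0.616 = 0.7518

F = 0.752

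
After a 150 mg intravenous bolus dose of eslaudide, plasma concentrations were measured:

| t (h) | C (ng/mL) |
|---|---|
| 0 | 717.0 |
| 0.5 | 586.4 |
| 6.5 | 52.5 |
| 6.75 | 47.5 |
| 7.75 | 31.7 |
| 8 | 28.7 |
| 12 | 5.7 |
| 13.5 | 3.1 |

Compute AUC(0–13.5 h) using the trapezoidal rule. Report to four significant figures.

AUC = 2378 ng/mL·h

Trapezoidal AUC_0→13.5:
  [0→0.5]: (717.0+586.4)/2 × 0.5 = 325.85
  [0.5→6.5]: (586.4+52.5)/2 × 6 = 1916.7
  [6.5→6.75]: (52.5+47.5)/2 × 0.25 = 12.5
  [6.75→7.75]: (47.5+31.7)/2 × 1 = 39.6
  [7.75→8]: (31.7+28.7)/2 × 0.25 = 7.55
  [8→12]: (28.7+5.7)/2 × 4 = 68.8
  [12→13.5]: (5.7+3.1)/2 × 1.5 = 6.6
  Sum = 2377.6 ng/mL·h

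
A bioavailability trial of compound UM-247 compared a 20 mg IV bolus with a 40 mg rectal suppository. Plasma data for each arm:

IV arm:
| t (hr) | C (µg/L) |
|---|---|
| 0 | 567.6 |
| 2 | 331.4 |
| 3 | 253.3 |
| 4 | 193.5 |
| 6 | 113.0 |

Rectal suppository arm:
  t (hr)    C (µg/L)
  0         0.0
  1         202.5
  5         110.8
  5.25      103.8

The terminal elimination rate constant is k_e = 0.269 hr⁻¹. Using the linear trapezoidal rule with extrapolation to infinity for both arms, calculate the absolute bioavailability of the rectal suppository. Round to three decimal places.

Trapezoidal AUC_0→6 (IV):
  [0→2]: (567.6+331.4)/2 × 2 = 899.0
  [2→3]: (331.4+253.3)/2 × 1 = 292.35
  [3→4]: (253.3+193.5)/2 × 1 = 223.4
  [4→6]: (193.5+113.0)/2 × 2 = 306.5
  Sum = 1721.25 µg/L·hr
IV tail: 113.0/0.269 = 420.074; AUC_iv,0→∞ = 1721.25 + 420.074 = 2141.324 µg/L·hr
Trapezoidal AUC_0→5.25 (rectal suppository):
  [0→1]: (0.0+202.5)/2 × 1 = 101.25
  [1→5]: (202.5+110.8)/2 × 4 = 626.6
  [5→5.25]: (110.8+103.8)/2 × 0.25 = 26.825
  Sum = 754.675 µg/L·hr
rectal suppository tail: 103.8/0.269 = 385.874; AUC_ev,0→∞ = 754.675 + 385.874 = 1140.549 µg/L·hr
F = (AUC_ev/D_ev)/(AUC_iv/D_iv) = (1140.549/40)/(2141.324/20) = 28.513725/107.0662 = 0.2663

F = 0.266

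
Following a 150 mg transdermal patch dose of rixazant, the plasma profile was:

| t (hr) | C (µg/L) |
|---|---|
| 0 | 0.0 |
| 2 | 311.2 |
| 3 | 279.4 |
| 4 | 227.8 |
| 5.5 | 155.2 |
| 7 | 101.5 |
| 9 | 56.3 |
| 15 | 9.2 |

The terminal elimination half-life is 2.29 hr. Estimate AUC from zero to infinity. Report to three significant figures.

Trapezoidal AUC_0→15:
  [0→2]: (0.0+311.2)/2 × 2 = 311.2
  [2→3]: (311.2+279.4)/2 × 1 = 295.3
  [3→4]: (279.4+227.8)/2 × 1 = 253.6
  [4→5.5]: (227.8+155.2)/2 × 1.5 = 287.25
  [5.5→7]: (155.2+101.5)/2 × 1.5 = 192.525
  [7→9]: (101.5+56.3)/2 × 2 = 157.8
  [9→15]: (56.3+9.2)/2 × 6 = 196.5
  Sum = 1694.175 µg/L·hr
k_e = ln2 / t½ = 0.693147 / 2.29 = 0.3027 hr^-1
Extrapolated tail: C_last / k_e = 9.2 / 0.3027 = 30.393
AUC_0→∞ = 1694.175 + 30.393 = 1724.568 µg/L·hr

AUC = 1720 µg/L·hr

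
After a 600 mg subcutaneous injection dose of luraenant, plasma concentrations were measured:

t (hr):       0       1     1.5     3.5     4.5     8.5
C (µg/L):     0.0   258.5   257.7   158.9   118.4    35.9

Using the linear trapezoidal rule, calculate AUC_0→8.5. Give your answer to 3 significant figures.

Trapezoidal AUC_0→8.5:
  [0→1]: (0.0+258.5)/2 × 1 = 129.25
  [1→1.5]: (258.5+257.7)/2 × 0.5 = 129.05
  [1.5→3.5]: (257.7+158.9)/2 × 2 = 416.6
  [3.5→4.5]: (158.9+118.4)/2 × 1 = 138.65
  [4.5→8.5]: (118.4+35.9)/2 × 4 = 308.6
  Sum = 1122.15 µg/L·hr

AUC = 1120 µg/L·hr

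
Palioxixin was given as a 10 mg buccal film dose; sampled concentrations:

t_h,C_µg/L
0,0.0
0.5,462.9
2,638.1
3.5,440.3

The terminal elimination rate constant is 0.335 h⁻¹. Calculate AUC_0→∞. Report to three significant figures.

Trapezoidal AUC_0→3.5:
  [0→0.5]: (0.0+462.9)/2 × 0.5 = 115.725
  [0.5→2]: (462.9+638.1)/2 × 1.5 = 825.75
  [2→3.5]: (638.1+440.3)/2 × 1.5 = 808.8
  Sum = 1750.275 µg/L·h
Extrapolated tail: C_last / k_e = 440.3 / 0.335 = 1314.328
AUC_0→∞ = 1750.275 + 1314.328 = 3064.603 µg/L·h

AUC = 3060 µg/L·h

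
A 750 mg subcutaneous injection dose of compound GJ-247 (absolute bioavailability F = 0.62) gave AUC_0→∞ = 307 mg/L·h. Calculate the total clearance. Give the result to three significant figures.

CL = F × Dose / AUC_0→∞
   = 0.62 × 750 / 307 = 1.51466 L/h

CL = 1.51 L/h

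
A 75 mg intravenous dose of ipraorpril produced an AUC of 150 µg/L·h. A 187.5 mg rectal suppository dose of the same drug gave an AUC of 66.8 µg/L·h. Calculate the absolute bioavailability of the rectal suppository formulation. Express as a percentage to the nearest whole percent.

F = (AUC_ev / D_ev) / (AUC_iv / D_iv)
  = (66.8/187.5) / (150/75)
  = 0.356267 / 2 = 0.1781
  = 17.81%

F = 18%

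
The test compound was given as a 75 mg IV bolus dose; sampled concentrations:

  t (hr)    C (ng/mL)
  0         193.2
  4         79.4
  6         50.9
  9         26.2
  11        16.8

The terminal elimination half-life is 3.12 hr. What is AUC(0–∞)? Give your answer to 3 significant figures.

Trapezoidal AUC_0→11:
  [0→4]: (193.2+79.4)/2 × 4 = 545.2
  [4→6]: (79.4+50.9)/2 × 2 = 130.3
  [6→9]: (50.9+26.2)/2 × 3 = 115.65
  [9→11]: (26.2+16.8)/2 × 2 = 43.0
  Sum = 834.15 ng/mL·hr
k_e = ln2 / t½ = 0.693147 / 3.12 = 0.2222 hr^-1
Extrapolated tail: C_last / k_e = 16.8 / 0.2222 = 75.608
AUC_0→∞ = 834.15 + 75.608 = 909.758 ng/mL·hr

AUC = 910 ng/mL·hr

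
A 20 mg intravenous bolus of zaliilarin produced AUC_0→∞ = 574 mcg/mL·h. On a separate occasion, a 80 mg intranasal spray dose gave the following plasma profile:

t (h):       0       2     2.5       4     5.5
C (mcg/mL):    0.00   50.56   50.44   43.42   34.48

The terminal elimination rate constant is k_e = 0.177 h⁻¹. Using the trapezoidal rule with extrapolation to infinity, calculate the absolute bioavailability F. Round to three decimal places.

Trapezoidal AUC_0→5.5 (intranasal spray):
  [0→2]: (0.00+50.56)/2 × 2 = 50.56
  [2→2.5]: (50.56+50.44)/2 × 0.5 = 25.25
  [2.5→4]: (50.44+43.42)/2 × 1.5 = 70.395
  [4→5.5]: (43.42+34.48)/2 × 1.5 = 58.425
  Sum = 204.63 mcg/mL·h
Tail: C_last/k_e = 34.48/0.177 = 194.802
AUC_0→∞ (intranasal spray) = 204.63 + 194.802 = 399.432 mcg/mL·h
F = (AUC_ev/D_ev)/(AUC_iv/D_iv) = (399.432/80)/(574/20) = 4.9929/28.7 = 0.1740

F = 0.174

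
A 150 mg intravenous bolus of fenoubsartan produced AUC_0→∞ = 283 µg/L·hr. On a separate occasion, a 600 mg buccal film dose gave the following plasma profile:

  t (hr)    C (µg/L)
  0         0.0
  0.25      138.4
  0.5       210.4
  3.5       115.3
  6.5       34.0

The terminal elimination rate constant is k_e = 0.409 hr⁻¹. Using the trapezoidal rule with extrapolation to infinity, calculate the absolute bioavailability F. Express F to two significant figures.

Trapezoidal AUC_0→6.5 (buccal film):
  [0→0.25]: (0.0+138.4)/2 × 0.25 = 17.3
  [0.25→0.5]: (138.4+210.4)/2 × 0.25 = 43.6
  [0.5→3.5]: (210.4+115.3)/2 × 3 = 488.55
  [3.5→6.5]: (115.3+34.0)/2 × 3 = 223.95
  Sum = 773.4 µg/L·hr
Tail: C_last/k_e = 34.0/0.409 = 83.130
AUC_0→∞ (buccal film) = 773.4 + 83.130 = 856.53 µg/L·hr
F = (AUC_ev/D_ev)/(AUC_iv/D_iv) = (856.53/600)/(283/150) = 1.42755/1.88667 = 0.7567

F = 0.76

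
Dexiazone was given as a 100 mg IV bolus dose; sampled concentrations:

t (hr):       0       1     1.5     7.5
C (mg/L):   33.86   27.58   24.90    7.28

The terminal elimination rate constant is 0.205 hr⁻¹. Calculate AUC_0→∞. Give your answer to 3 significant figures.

Trapezoidal AUC_0→7.5:
  [0→1]: (33.86+27.58)/2 × 1 = 30.72
  [1→1.5]: (27.58+24.90)/2 × 0.5 = 13.12
  [1.5→7.5]: (24.90+7.28)/2 × 6 = 96.54
  Sum = 140.38 mg/L·hr
Extrapolated tail: C_last / k_e = 7.28 / 0.205 = 35.512
AUC_0→∞ = 140.38 + 35.512 = 175.892 mg/L·hr

AUC = 176 mg/L·hr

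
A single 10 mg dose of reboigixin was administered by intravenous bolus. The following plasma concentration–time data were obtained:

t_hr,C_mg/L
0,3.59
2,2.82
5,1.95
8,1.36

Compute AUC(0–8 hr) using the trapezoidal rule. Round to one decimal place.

AUC = 18.5 mg/L·hr

Trapezoidal AUC_0→8:
  [0→2]: (3.59+2.82)/2 × 2 = 6.41
  [2→5]: (2.82+1.95)/2 × 3 = 7.155
  [5→8]: (1.95+1.36)/2 × 3 = 4.965
  Sum = 18.53 mg/L·hr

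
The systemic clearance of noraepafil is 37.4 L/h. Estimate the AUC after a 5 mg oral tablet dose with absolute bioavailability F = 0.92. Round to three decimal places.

AUC_0→∞ = F × Dose / CL
        = 0.92 × 5 / 37.4 = 0.122995 mg/L·h

AUC = 0.123 mg/L·h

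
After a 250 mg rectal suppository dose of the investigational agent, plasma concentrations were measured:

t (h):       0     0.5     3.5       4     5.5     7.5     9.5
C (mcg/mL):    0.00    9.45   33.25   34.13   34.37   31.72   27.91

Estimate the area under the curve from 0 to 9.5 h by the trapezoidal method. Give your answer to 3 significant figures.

AUC = 260 mcg/mL·h

Trapezoidal AUC_0→9.5:
  [0→0.5]: (0.00+9.45)/2 × 0.5 = 2.3625
  [0.5→3.5]: (9.45+33.25)/2 × 3 = 64.05
  [3.5→4]: (33.25+34.13)/2 × 0.5 = 16.845
  [4→5.5]: (34.13+34.37)/2 × 1.5 = 51.375
  [5.5→7.5]: (34.37+31.72)/2 × 2 = 66.09
  [7.5→9.5]: (31.72+27.91)/2 × 2 = 59.63
  Sum = 260.3525 mcg/mL·h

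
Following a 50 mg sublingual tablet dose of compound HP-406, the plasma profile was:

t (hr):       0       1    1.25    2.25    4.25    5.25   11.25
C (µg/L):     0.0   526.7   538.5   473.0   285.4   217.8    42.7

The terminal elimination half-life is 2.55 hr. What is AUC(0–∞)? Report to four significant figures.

Trapezoidal AUC_0→11.25:
  [0→1]: (0.0+526.7)/2 × 1 = 263.35
  [1→1.25]: (526.7+538.5)/2 × 0.25 = 133.15
  [1.25→2.25]: (538.5+473.0)/2 × 1 = 505.75
  [2.25→4.25]: (473.0+285.4)/2 × 2 = 758.4
  [4.25→5.25]: (285.4+217.8)/2 × 1 = 251.6
  [5.25→11.25]: (217.8+42.7)/2 × 6 = 781.5
  Sum = 2693.75 µg/L·hr
k_e = ln2 / t½ = 0.693147 / 2.55 = 0.2718 hr^-1
Extrapolated tail: C_last / k_e = 42.7 / 0.2718 = 157.101
AUC_0→∞ = 2693.75 + 157.101 = 2850.851 µg/L·hr

AUC = 2851 µg/L·hr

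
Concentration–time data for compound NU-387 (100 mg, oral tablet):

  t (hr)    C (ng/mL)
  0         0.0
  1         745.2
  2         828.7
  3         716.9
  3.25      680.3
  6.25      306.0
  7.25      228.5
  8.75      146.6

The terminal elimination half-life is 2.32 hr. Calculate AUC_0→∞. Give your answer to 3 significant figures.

AUC = 4630 ng/mL·hr

Trapezoidal AUC_0→8.75:
  [0→1]: (0.0+745.2)/2 × 1 = 372.6
  [1→2]: (745.2+828.7)/2 × 1 = 786.95
  [2→3]: (828.7+716.9)/2 × 1 = 772.8
  [3→3.25]: (716.9+680.3)/2 × 0.25 = 174.65
  [3.25→6.25]: (680.3+306.0)/2 × 3 = 1479.45
  [6.25→7.25]: (306.0+228.5)/2 × 1 = 267.25
  [7.25→8.75]: (228.5+146.6)/2 × 1.5 = 281.325
  Sum = 4135.025 ng/mL·hr
k_e = ln2 / t½ = 0.693147 / 2.32 = 0.2988 hr^-1
Extrapolated tail: C_last / k_e = 146.6 / 0.2988 = 490.629
AUC_0→∞ = 4135.025 + 490.629 = 4625.654 ng/mL·hr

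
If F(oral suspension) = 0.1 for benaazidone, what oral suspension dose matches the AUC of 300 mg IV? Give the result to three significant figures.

D_oral = 3000 mg

For equal systemic exposure: F × D_ev = D_iv
D_ev = D_iv / F = 300 / 0.1 = 3000 mg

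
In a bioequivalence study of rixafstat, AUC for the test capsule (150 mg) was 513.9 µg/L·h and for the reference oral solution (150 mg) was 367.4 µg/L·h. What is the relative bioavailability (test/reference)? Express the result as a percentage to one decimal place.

F_rel = (AUC_test/D_test) / (AUC_ref/D_ref)
      = (513.9/150) / (367.4/150)
      = 3.426 / 2.44933 = 1.3987 = 139.87%

F_rel = 139.9%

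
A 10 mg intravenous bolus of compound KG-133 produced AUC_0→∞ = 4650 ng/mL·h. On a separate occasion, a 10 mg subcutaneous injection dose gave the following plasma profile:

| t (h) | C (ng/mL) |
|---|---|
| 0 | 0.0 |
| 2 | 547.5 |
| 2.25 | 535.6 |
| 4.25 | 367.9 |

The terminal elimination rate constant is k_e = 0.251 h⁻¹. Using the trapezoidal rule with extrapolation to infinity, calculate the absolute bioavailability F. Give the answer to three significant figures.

Trapezoidal AUC_0→4.25 (subcutaneous injection):
  [0→2]: (0.0+547.5)/2 × 2 = 547.5
  [2→2.25]: (547.5+535.6)/2 × 0.25 = 135.3875
  [2.25→4.25]: (535.6+367.9)/2 × 2 = 903.5
  Sum = 1586.3875 ng/mL·h
Tail: C_last/k_e = 367.9/0.251 = 1465.737
AUC_0→∞ (subcutaneous injection) = 1586.3875 + 1465.737 = 3052.1245 ng/mL·h
F = (AUC_ev/D_ev)/(AUC_iv/D_iv) = (3052.1245/10)/(4650/10) = 305.21245/465 = 0.6564

F = 0.656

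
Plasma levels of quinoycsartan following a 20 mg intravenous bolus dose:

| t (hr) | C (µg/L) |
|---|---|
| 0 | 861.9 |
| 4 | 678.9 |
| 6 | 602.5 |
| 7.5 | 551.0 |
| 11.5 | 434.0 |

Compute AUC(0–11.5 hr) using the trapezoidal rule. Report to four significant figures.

AUC = 7198 µg/L·hr

Trapezoidal AUC_0→11.5:
  [0→4]: (861.9+678.9)/2 × 4 = 3081.6
  [4→6]: (678.9+602.5)/2 × 2 = 1281.4
  [6→7.5]: (602.5+551.0)/2 × 1.5 = 865.125
  [7.5→11.5]: (551.0+434.0)/2 × 4 = 1970.0
  Sum = 7198.125 µg/L·hr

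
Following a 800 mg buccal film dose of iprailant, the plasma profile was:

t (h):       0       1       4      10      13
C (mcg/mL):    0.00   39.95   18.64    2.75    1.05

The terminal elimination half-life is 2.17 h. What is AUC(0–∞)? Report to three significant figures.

AUC = 181 mcg/mL·h

Trapezoidal AUC_0→13:
  [0→1]: (0.00+39.95)/2 × 1 = 19.975
  [1→4]: (39.95+18.64)/2 × 3 = 87.885
  [4→10]: (18.64+2.75)/2 × 6 = 64.17
  [10→13]: (2.75+1.05)/2 × 3 = 5.7
  Sum = 177.73 mcg/mL·h
k_e = ln2 / t½ = 0.693147 / 2.17 = 0.3194 h^-1
Extrapolated tail: C_last / k_e = 1.05 / 0.3194 = 3.287
AUC_0→∞ = 177.73 + 3.287 = 181.017 mcg/mL·h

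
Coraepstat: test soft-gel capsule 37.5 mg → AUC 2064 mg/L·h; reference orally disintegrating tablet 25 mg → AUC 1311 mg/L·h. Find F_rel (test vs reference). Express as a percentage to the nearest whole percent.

F_rel = 105%

F_rel = (AUC_test/D_test) / (AUC_ref/D_ref)
      = (2064/37.5) / (1311/25)
      = 55.04 / 52.44 = 1.0496 = 104.96%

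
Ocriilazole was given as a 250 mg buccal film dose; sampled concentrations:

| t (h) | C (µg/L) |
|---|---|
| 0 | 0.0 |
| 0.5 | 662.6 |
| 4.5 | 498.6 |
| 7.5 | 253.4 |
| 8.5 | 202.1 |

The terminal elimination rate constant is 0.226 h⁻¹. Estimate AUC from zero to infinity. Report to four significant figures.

Trapezoidal AUC_0→8.5:
  [0→0.5]: (0.0+662.6)/2 × 0.5 = 165.65
  [0.5→4.5]: (662.6+498.6)/2 × 4 = 2322.4
  [4.5→7.5]: (498.6+253.4)/2 × 3 = 1128.0
  [7.5→8.5]: (253.4+202.1)/2 × 1 = 227.75
  Sum = 3843.8 µg/L·h
Extrapolated tail: C_last / k_e = 202.1 / 0.226 = 894.248
AUC_0→∞ = 3843.8 + 894.248 = 4738.048 µg/L·h

AUC = 4738 µg/L·h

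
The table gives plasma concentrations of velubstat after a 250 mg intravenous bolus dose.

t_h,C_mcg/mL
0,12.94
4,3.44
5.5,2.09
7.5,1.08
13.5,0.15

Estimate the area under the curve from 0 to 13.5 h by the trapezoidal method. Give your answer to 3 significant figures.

Trapezoidal AUC_0→13.5:
  [0→4]: (12.94+3.44)/2 × 4 = 32.76
  [4→5.5]: (3.44+2.09)/2 × 1.5 = 4.1475
  [5.5→7.5]: (2.09+1.08)/2 × 2 = 3.17
  [7.5→13.5]: (1.08+0.15)/2 × 6 = 3.69
  Sum = 43.7675 mcg/mL·h

AUC = 43.8 mcg/mL·h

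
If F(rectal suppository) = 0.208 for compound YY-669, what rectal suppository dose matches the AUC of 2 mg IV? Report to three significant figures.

For equal systemic exposure: F × D_ev = D_iv
D_ev = D_iv / F = 2 / 0.208 = 9.61538 mg

D_rectal = 9.62 mg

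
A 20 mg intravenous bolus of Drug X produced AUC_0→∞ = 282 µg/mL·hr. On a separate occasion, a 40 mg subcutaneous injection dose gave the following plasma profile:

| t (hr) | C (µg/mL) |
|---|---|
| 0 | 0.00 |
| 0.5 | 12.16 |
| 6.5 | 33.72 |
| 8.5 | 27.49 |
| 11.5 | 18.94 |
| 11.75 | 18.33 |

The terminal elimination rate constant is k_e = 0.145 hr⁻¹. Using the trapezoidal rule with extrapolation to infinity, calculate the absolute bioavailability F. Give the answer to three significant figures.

F = 0.714

Trapezoidal AUC_0→11.75 (subcutaneous injection):
  [0→0.5]: (0.00+12.16)/2 × 0.5 = 3.04
  [0.5→6.5]: (12.16+33.72)/2 × 6 = 137.64
  [6.5→8.5]: (33.72+27.49)/2 × 2 = 61.21
  [8.5→11.5]: (27.49+18.94)/2 × 3 = 69.645
  [11.5→11.75]: (18.94+18.33)/2 × 0.25 = 4.65875
  Sum = 276.19375 µg/mL·hr
Tail: C_last/k_e = 18.33/0.145 = 126.414
AUC_0→∞ (subcutaneous injection) = 276.19375 + 126.414 = 402.60775 µg/mL·hr
F = (AUC_ev/D_ev)/(AUC_iv/D_iv) = (402.60775/40)/(282/20) = 10.0652/14.1 = 0.7138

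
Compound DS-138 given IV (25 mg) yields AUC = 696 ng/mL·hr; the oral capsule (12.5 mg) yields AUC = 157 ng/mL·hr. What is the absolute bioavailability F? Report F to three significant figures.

F = 0.451

F = (AUC_ev / D_ev) / (AUC_iv / D_iv)
  = (157/12.5) / (696/25)
  = 12.56 / 27.84 = 0.4511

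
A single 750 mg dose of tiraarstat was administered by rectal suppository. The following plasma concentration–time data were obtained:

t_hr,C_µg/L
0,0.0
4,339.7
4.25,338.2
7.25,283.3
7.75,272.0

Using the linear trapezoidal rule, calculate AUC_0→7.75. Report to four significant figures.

Trapezoidal AUC_0→7.75:
  [0→4]: (0.0+339.7)/2 × 4 = 679.4
  [4→4.25]: (339.7+338.2)/2 × 0.25 = 84.7375
  [4.25→7.25]: (338.2+283.3)/2 × 3 = 932.25
  [7.25→7.75]: (283.3+272.0)/2 × 0.5 = 138.825
  Sum = 1835.2125 µg/L·hr

AUC = 1835 µg/L·hr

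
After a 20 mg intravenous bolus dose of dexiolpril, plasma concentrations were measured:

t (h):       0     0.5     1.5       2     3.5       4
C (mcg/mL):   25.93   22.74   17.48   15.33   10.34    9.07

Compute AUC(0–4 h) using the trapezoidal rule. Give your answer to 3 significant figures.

AUC = 64.6 mcg/mL·h

Trapezoidal AUC_0→4:
  [0→0.5]: (25.93+22.74)/2 × 0.5 = 12.1675
  [0.5→1.5]: (22.74+17.48)/2 × 1 = 20.11
  [1.5→2]: (17.48+15.33)/2 × 0.5 = 8.2025
  [2→3.5]: (15.33+10.34)/2 × 1.5 = 19.2525
  [3.5→4]: (10.34+9.07)/2 × 0.5 = 4.8525
  Sum = 64.585 mcg/mL·h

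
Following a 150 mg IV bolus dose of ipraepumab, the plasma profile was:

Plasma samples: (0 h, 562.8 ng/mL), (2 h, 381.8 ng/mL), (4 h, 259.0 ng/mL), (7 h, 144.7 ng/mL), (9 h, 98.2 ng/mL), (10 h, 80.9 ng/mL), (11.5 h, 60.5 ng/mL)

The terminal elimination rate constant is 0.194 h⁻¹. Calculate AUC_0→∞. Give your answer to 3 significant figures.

Trapezoidal AUC_0→11.5:
  [0→2]: (562.8+381.8)/2 × 2 = 944.6
  [2→4]: (381.8+259.0)/2 × 2 = 640.8
  [4→7]: (259.0+144.7)/2 × 3 = 605.55
  [7→9]: (144.7+98.2)/2 × 2 = 242.9
  [9→10]: (98.2+80.9)/2 × 1 = 89.55
  [10→11.5]: (80.9+60.5)/2 × 1.5 = 106.05
  Sum = 2629.45 ng/mL·h
Extrapolated tail: C_last / k_e = 60.5 / 0.194 = 311.856
AUC_0→∞ = 2629.45 + 311.856 = 2941.306 ng/mL·h

AUC = 2940 ng/mL·h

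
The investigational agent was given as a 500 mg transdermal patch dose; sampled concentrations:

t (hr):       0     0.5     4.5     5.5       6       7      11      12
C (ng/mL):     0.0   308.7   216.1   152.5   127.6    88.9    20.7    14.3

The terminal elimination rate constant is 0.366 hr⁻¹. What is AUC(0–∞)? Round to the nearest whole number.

AUC = 1765 ng/mL·hr

Trapezoidal AUC_0→12:
  [0→0.5]: (0.0+308.7)/2 × 0.5 = 77.175
  [0.5→4.5]: (308.7+216.1)/2 × 4 = 1049.6
  [4.5→5.5]: (216.1+152.5)/2 × 1 = 184.3
  [5.5→6]: (152.5+127.6)/2 × 0.5 = 70.025
  [6→7]: (127.6+88.9)/2 × 1 = 108.25
  [7→11]: (88.9+20.7)/2 × 4 = 219.2
  [11→12]: (20.7+14.3)/2 × 1 = 17.5
  Sum = 1726.05 ng/mL·hr
Extrapolated tail: C_last / k_e = 14.3 / 0.366 = 39.071
AUC_0→∞ = 1726.05 + 39.071 = 1765.121 ng/mL·hr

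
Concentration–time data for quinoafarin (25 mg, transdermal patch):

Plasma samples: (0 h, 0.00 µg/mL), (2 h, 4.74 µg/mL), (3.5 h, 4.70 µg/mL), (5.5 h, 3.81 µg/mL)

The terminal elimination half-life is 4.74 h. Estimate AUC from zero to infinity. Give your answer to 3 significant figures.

AUC = 46.4 µg/mL·h

Trapezoidal AUC_0→5.5:
  [0→2]: (0.00+4.74)/2 × 2 = 4.74
  [2→3.5]: (4.74+4.70)/2 × 1.5 = 7.08
  [3.5→5.5]: (4.70+3.81)/2 × 2 = 8.51
  Sum = 20.33 µg/mL·h
k_e = ln2 / t½ = 0.693147 / 4.74 = 0.1462 h^-1
Extrapolated tail: C_last / k_e = 3.81 / 0.1462 = 26.060
AUC_0→∞ = 20.33 + 26.060 = 46.39 µg/mL·h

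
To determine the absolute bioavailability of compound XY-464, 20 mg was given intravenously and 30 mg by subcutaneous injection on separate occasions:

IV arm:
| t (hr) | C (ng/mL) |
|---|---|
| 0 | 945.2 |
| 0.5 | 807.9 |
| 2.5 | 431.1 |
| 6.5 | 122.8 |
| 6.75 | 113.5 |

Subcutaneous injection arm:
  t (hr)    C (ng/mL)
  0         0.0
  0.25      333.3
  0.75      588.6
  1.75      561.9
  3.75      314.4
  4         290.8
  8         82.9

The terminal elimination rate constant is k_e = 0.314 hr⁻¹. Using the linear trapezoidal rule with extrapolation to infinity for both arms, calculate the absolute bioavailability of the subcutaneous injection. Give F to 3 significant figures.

F = 0.590

Trapezoidal AUC_0→6.75 (IV):
  [0→0.5]: (945.2+807.9)/2 × 0.5 = 438.275
  [0.5→2.5]: (807.9+431.1)/2 × 2 = 1239.0
  [2.5→6.5]: (431.1+122.8)/2 × 4 = 1107.8
  [6.5→6.75]: (122.8+113.5)/2 × 0.25 = 29.5375
  Sum = 2814.6125 ng/mL·hr
IV tail: 113.5/0.314 = 361.465; AUC_iv,0→∞ = 2814.6125 + 361.465 = 3176.0775 ng/mL·hr
Trapezoidal AUC_0→8 (subcutaneous injection):
  [0→0.25]: (0.0+333.3)/2 × 0.25 = 41.6625
  [0.25→0.75]: (333.3+588.6)/2 × 0.5 = 230.475
  [0.75→1.75]: (588.6+561.9)/2 × 1 = 575.25
  [1.75→3.75]: (561.9+314.4)/2 × 2 = 876.3
  [3.75→4]: (314.4+290.8)/2 × 0.25 = 75.65
  [4→8]: (290.8+82.9)/2 × 4 = 747.4
  Sum = 2546.7375 ng/mL·hr
subcutaneous injection tail: 82.9/0.314 = 264.013; AUC_ev,0→∞ = 2546.7375 + 264.013 = 2810.7505 ng/mL·hr
F = (AUC_ev/D_ev)/(AUC_iv/D_iv) = (2810.7505/30)/(3176.0775/20) = 93.6917/158.804 = 0.5900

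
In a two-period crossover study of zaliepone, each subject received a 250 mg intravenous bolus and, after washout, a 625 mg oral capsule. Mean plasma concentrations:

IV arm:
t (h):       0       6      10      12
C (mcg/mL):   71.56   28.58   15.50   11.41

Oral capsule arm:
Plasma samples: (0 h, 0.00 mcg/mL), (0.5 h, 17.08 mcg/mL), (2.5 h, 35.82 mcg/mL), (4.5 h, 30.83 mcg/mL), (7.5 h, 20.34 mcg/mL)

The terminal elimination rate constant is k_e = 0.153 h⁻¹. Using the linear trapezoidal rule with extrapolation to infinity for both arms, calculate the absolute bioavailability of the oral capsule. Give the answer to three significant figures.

F = 0.272

Trapezoidal AUC_0→12 (IV):
  [0→6]: (71.56+28.58)/2 × 6 = 300.42
  [6→10]: (28.58+15.50)/2 × 4 = 88.16
  [10→12]: (15.50+11.41)/2 × 2 = 26.91
  Sum = 415.49 mcg/mL·h
IV tail: 11.41/0.153 = 74.575; AUC_iv,0→∞ = 415.49 + 74.575 = 490.065 mcg/mL·h
Trapezoidal AUC_0→7.5 (oral capsule):
  [0→0.5]: (0.00+17.08)/2 × 0.5 = 4.27
  [0.5→2.5]: (17.08+35.82)/2 × 2 = 52.9
  [2.5→4.5]: (35.82+30.83)/2 × 2 = 66.65
  [4.5→7.5]: (30.83+20.34)/2 × 3 = 76.755
  Sum = 200.575 mcg/mL·h
oral capsule tail: 20.34/0.153 = 132.941; AUC_ev,0→∞ = 200.575 + 132.941 = 333.516 mcg/mL·h
F = (AUC_ev/D_ev)/(AUC_iv/D_iv) = (333.516/625)/(490.065/250) = 0.5336256/1.96026 = 0.2722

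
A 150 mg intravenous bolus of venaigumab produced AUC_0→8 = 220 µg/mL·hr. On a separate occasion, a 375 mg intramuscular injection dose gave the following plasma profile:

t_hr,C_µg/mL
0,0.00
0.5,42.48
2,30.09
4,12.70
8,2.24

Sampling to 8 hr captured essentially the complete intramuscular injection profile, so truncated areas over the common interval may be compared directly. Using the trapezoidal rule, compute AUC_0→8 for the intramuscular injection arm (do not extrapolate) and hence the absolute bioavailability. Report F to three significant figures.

Trapezoidal AUC_0→8 (intramuscular injection):
  [0→0.5]: (0.00+42.48)/2 × 0.5 = 10.62
  [0.5→2]: (42.48+30.09)/2 × 1.5 = 54.4275
  [2→4]: (30.09+12.70)/2 × 2 = 42.79
  [4→8]: (12.70+2.24)/2 × 4 = 29.88
  Sum = 137.7175 µg/mL·hr
F = (AUC_ev/D_ev)/(AUC_iv/D_iv) = (137.7175/375)/(220/150) = 0.367247/1.46667 = 0.2504

F = 0.250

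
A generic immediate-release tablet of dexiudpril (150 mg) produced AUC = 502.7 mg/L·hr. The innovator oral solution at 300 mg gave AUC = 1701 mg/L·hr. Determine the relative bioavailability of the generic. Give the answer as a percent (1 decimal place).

F_rel = 59.1%

F_rel = (AUC_test/D_test) / (AUC_ref/D_ref)
      = (502.7/150) / (1701/300)
      = 3.35133 / 5.67 = 0.5911 = 59.11%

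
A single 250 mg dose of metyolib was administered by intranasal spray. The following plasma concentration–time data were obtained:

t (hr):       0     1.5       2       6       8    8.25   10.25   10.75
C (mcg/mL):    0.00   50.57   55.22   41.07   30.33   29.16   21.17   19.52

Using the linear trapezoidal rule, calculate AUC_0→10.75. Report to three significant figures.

Trapezoidal AUC_0→10.75:
  [0→1.5]: (0.00+50.57)/2 × 1.5 = 37.9275
  [1.5→2]: (50.57+55.22)/2 × 0.5 = 26.4475
  [2→6]: (55.22+41.07)/2 × 4 = 192.58
  [6→8]: (41.07+30.33)/2 × 2 = 71.4
  [8→8.25]: (30.33+29.16)/2 × 0.25 = 7.43625
  [8.25→10.25]: (29.16+21.17)/2 × 2 = 50.33
  [10.25→10.75]: (21.17+19.52)/2 × 0.5 = 10.1725
  Sum = 396.29375 mcg/mL·hr

AUC = 396 mcg/mL·hr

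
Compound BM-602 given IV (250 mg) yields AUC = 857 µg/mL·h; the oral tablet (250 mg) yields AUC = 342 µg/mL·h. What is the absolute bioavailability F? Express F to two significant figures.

F = 0.40

F = (AUC_ev / D_ev) / (AUC_iv / D_iv)
  = (342/250) / (857/250)
  = 1.368 / 3.428 = 0.3991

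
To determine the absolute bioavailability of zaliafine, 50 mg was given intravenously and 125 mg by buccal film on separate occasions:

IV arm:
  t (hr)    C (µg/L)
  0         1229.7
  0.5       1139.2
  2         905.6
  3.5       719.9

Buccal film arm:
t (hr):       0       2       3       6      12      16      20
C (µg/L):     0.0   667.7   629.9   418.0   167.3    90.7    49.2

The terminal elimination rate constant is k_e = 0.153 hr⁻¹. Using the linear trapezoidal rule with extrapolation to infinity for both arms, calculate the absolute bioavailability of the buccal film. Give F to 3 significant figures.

Trapezoidal AUC_0→3.5 (IV):
  [0→0.5]: (1229.7+1139.2)/2 × 0.5 = 592.225
  [0.5→2]: (1139.2+905.6)/2 × 1.5 = 1533.6
  [2→3.5]: (905.6+719.9)/2 × 1.5 = 1219.125
  Sum = 3344.95 µg/L·hr
IV tail: 719.9/0.153 = 4705.229; AUC_iv,0→∞ = 3344.95 + 4705.229 = 8050.179 µg/L·hr
Trapezoidal AUC_0→20 (buccal film):
  [0→2]: (0.0+667.7)/2 × 2 = 667.7
  [2→3]: (667.7+629.9)/2 × 1 = 648.8
  [3→6]: (629.9+418.0)/2 × 3 = 1571.85
  [6→12]: (418.0+167.3)/2 × 6 = 1755.9
  [12→16]: (167.3+90.7)/2 × 4 = 516.0
  [16→20]: (90.7+49.2)/2 × 4 = 279.8
  Sum = 5440.05 µg/L·hr
buccal film tail: 49.2/0.153 = 321.569; AUC_ev,0→∞ = 5440.05 + 321.569 = 5761.619 µg/L·hr
F = (AUC_ev/D_ev)/(AUC_iv/D_iv) = (5761.619/125)/(8050.179/50) = 46.092952/161.00358 = 0.2863

F = 0.286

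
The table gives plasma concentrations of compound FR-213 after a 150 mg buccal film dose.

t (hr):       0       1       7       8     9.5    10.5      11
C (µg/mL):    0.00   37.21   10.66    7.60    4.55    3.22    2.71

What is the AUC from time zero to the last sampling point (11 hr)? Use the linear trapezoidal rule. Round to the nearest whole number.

Trapezoidal AUC_0→11:
  [0→1]: (0.00+37.21)/2 × 1 = 18.605
  [1→7]: (37.21+10.66)/2 × 6 = 143.61
  [7→8]: (10.66+7.60)/2 × 1 = 9.13
  [8→9.5]: (7.60+4.55)/2 × 1.5 = 9.1125
  [9.5→10.5]: (4.55+3.22)/2 × 1 = 3.885
  [10.5→11]: (3.22+2.71)/2 × 0.5 = 1.4825
  Sum = 185.825 µg/mL·hr

AUC = 186 µg/mL·hr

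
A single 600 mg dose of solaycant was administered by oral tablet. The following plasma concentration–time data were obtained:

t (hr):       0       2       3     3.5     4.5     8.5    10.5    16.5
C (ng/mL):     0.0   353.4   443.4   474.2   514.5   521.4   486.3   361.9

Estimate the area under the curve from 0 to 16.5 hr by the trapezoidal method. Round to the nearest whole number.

AUC = 7100 ng/mL·hr

Trapezoidal AUC_0→16.5:
  [0→2]: (0.0+353.4)/2 × 2 = 353.4
  [2→3]: (353.4+443.4)/2 × 1 = 398.4
  [3→3.5]: (443.4+474.2)/2 × 0.5 = 229.4
  [3.5→4.5]: (474.2+514.5)/2 × 1 = 494.35
  [4.5→8.5]: (514.5+521.4)/2 × 4 = 2071.8
  [8.5→10.5]: (521.4+486.3)/2 × 2 = 1007.7
  [10.5→16.5]: (486.3+361.9)/2 × 6 = 2544.6
  Sum = 7099.65 ng/mL·hr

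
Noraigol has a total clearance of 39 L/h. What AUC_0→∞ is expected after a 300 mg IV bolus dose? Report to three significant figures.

AUC_0→∞ = Dose_iv / CL
        = 300 / 39 = 7.69231 mg/L·h

AUC = 7.69 mg/L·h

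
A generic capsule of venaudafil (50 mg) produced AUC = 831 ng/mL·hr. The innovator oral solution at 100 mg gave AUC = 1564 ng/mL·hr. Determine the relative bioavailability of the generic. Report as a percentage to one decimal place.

F_rel = 106.3%

F_rel = (AUC_test/D_test) / (AUC_ref/D_ref)
      = (831/50) / (1564/100)
      = 16.62 / 15.64 = 1.0627 = 106.27%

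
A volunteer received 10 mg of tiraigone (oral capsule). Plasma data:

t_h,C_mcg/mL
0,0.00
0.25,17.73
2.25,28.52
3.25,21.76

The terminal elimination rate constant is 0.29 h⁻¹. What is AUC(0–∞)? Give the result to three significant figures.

Trapezoidal AUC_0→3.25:
  [0→0.25]: (0.00+17.73)/2 × 0.25 = 2.21625
  [0.25→2.25]: (17.73+28.52)/2 × 2 = 46.25
  [2.25→3.25]: (28.52+21.76)/2 × 1 = 25.14
  Sum = 73.60625 mcg/mL·h
Extrapolated tail: C_last / k_e = 21.76 / 0.29 = 75.034
AUC_0→∞ = 73.60625 + 75.034 = 148.64025 mcg/mL·h

AUC = 149 mcg/mL·h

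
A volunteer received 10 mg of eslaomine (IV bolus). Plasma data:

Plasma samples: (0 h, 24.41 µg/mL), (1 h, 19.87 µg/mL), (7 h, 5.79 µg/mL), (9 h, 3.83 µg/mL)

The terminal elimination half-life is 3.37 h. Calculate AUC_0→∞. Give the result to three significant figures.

AUC = 127 µg/mL·h

Trapezoidal AUC_0→9:
  [0→1]: (24.41+19.87)/2 × 1 = 22.14
  [1→7]: (19.87+5.79)/2 × 6 = 76.98
  [7→9]: (5.79+3.83)/2 × 2 = 9.62
  Sum = 108.74 µg/mL·h
k_e = ln2 / t½ = 0.693147 / 3.37 = 0.2057 h^-1
Extrapolated tail: C_last / k_e = 3.83 / 0.2057 = 18.619
AUC_0→∞ = 108.74 + 18.619 = 127.359 µg/mL·h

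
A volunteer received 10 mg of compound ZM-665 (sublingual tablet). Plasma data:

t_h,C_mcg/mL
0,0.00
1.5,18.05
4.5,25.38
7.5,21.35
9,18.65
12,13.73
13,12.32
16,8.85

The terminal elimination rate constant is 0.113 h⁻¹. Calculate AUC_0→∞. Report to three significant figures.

AUC = 350 mcg/mL·h

Trapezoidal AUC_0→16:
  [0→1.5]: (0.00+18.05)/2 × 1.5 = 13.5375
  [1.5→4.5]: (18.05+25.38)/2 × 3 = 65.145
  [4.5→7.5]: (25.38+21.35)/2 × 3 = 70.095
  [7.5→9]: (21.35+18.65)/2 × 1.5 = 30.0
  [9→12]: (18.65+13.73)/2 × 3 = 48.57
  [12→13]: (13.73+12.32)/2 × 1 = 13.025
  [13→16]: (12.32+8.85)/2 × 3 = 31.755
  Sum = 272.1275 mcg/mL·h
Extrapolated tail: C_last / k_e = 8.85 / 0.113 = 78.319
AUC_0→∞ = 272.1275 + 78.319 = 350.4465 mcg/mL·h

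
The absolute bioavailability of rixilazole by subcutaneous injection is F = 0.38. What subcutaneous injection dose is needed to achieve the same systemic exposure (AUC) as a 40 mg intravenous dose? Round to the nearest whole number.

For equal systemic exposure: F × D_ev = D_iv
D_ev = D_iv / F = 40 / 0.38 = 105.263 mg

D_subcutaneous = 105 mg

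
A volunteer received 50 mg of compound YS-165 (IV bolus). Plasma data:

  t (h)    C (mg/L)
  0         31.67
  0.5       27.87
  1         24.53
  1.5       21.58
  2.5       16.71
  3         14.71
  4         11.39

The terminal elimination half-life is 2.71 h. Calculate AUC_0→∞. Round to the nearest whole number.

AUC = 124 mg/L·h

Trapezoidal AUC_0→4:
  [0→0.5]: (31.67+27.87)/2 × 0.5 = 14.885
  [0.5→1]: (27.87+24.53)/2 × 0.5 = 13.1
  [1→1.5]: (24.53+21.58)/2 × 0.5 = 11.5275
  [1.5→2.5]: (21.58+16.71)/2 × 1 = 19.145
  [2.5→3]: (16.71+14.71)/2 × 0.5 = 7.855
  [3→4]: (14.71+11.39)/2 × 1 = 13.05
  Sum = 79.5625 mg/L·h
k_e = ln2 / t½ = 0.693147 / 2.71 = 0.2558 h^-1
Extrapolated tail: C_last / k_e = 11.39 / 0.2558 = 44.527
AUC_0→∞ = 79.5625 + 44.527 = 124.0895 mg/L·h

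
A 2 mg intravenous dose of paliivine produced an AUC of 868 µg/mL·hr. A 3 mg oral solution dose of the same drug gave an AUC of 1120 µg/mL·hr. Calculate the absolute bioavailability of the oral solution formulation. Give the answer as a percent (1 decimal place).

F = (AUC_ev / D_ev) / (AUC_iv / D_iv)
  = (1120/3) / (868/2)
  = 373.333 / 434 = 0.8602
  = 86.02%

F = 86.0%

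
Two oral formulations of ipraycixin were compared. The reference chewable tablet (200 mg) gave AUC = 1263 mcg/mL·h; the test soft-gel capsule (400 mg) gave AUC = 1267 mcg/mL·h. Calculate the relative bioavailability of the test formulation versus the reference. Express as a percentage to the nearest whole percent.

F_rel = 50%

F_rel = (AUC_test/D_test) / (AUC_ref/D_ref)
      = (1267/400) / (1263/200)
      = 3.1675 / 6.315 = 0.5016 = 50.16%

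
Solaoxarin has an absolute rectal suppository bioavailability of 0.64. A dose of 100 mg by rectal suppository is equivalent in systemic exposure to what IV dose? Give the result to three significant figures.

D_iv = 64.0 mg

Systemic exposure from an extravascular dose = F × D_ev, so the equivalent IV dose is F × D_ev.
D_iv = F × D_ev = 0.64 × 100 = 64 mg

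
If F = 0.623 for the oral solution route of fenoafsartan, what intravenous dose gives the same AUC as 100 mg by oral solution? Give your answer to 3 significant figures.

Systemic exposure from an extravascular dose = F × D_ev, so the equivalent IV dose is F × D_ev.
D_iv = F × D_ev = 0.623 × 100 = 62.3 mg

D_iv = 62.3 mg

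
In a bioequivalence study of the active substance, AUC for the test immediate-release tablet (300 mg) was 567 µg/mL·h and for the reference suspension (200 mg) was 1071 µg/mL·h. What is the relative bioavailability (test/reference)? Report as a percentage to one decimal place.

F_rel = (AUC_test/D_test) / (AUC_ref/D_ref)
      = (567/300) / (1071/200)
      = 1.89 / 5.355 = 0.3529 = 35.29%

F_rel = 35.3%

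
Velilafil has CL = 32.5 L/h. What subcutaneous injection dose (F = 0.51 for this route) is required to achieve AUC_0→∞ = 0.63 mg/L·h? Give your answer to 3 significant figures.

Dose = 40.1 mg

Dose = CL × AUC_0→∞ / F
     = 32.5 × 0.63 / 0.51 = 40.1471 mg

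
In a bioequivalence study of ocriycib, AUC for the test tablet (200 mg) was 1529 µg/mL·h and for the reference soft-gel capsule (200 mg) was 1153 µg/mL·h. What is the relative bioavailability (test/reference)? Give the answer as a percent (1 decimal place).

F_rel = (AUC_test/D_test) / (AUC_ref/D_ref)
      = (1529/200) / (1153/200)
      = 7.645 / 5.765 = 1.3261 = 132.61%

F_rel = 132.6%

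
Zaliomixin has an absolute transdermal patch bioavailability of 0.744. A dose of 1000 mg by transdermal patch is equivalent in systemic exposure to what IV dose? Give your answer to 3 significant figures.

Systemic exposure from an extravascular dose = F × D_ev, so the equivalent IV dose is F × D_ev.
D_iv = F × D_ev = 0.744 × 1000 = 744 mg

D_iv = 744 mg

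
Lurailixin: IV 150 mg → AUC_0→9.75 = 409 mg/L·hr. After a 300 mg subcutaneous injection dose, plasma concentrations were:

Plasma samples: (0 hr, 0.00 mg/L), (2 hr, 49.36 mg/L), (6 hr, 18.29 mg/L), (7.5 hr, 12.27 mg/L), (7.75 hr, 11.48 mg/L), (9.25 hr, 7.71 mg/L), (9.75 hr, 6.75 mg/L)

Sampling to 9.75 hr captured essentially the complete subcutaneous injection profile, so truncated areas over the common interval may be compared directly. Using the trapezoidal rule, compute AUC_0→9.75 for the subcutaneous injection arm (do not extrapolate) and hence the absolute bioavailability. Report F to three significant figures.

F = 0.279

Trapezoidal AUC_0→9.75 (subcutaneous injection):
  [0→2]: (0.00+49.36)/2 × 2 = 49.36
  [2→6]: (49.36+18.29)/2 × 4 = 135.3
  [6→7.5]: (18.29+12.27)/2 × 1.5 = 22.92
  [7.5→7.75]: (12.27+11.48)/2 × 0.25 = 2.96875
  [7.75→9.25]: (11.48+7.71)/2 × 1.5 = 14.3925
  [9.25→9.75]: (7.71+6.75)/2 × 0.5 = 3.615
  Sum = 228.55625 mg/L·hr
F = (AUC_ev/D_ev)/(AUC_iv/D_iv) = (228.55625/300)/(409/150) = 0.761854/2.72667 = 0.2794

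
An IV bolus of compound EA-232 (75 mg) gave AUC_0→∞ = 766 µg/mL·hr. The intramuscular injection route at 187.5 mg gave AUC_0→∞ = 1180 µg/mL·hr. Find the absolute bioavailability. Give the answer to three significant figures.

F = 0.616

F = (AUC_ev / D_ev) / (AUC_iv / D_iv)
  = (1180/187.5) / (766/75)
  = 6.29333 / 10.2133 = 0.6162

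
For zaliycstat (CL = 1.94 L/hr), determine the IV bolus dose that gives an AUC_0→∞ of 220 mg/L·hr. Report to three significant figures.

Dose_iv = CL × AUC_0→∞
     = 1.94 × 220 = 426.8 mg

Dose = 427 mg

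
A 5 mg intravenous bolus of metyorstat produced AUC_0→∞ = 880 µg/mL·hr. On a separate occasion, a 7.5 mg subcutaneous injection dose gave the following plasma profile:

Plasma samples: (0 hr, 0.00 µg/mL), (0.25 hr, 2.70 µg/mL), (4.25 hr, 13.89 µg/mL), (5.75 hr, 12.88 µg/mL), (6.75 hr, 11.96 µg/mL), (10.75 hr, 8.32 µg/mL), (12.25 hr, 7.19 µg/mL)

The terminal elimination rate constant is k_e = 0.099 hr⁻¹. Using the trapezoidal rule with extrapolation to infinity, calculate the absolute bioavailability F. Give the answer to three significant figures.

F = 0.145

Trapezoidal AUC_0→12.25 (subcutaneous injection):
  [0→0.25]: (0.00+2.70)/2 × 0.25 = 0.3375
  [0.25→4.25]: (2.70+13.89)/2 × 4 = 33.18
  [4.25→5.75]: (13.89+12.88)/2 × 1.5 = 20.0775
  [5.75→6.75]: (12.88+11.96)/2 × 1 = 12.42
  [6.75→10.75]: (11.96+8.32)/2 × 4 = 40.56
  [10.75→12.25]: (8.32+7.19)/2 × 1.5 = 11.6325
  Sum = 118.2075 µg/mL·hr
Tail: C_last/k_e = 7.19/0.099 = 72.626
AUC_0→∞ (subcutaneous injection) = 118.2075 + 72.626 = 190.8335 µg/mL·hr
F = (AUC_ev/D_ev)/(AUC_iv/D_iv) = (190.8335/7.5)/(880/5) = 25.4445/176 = 0.1446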